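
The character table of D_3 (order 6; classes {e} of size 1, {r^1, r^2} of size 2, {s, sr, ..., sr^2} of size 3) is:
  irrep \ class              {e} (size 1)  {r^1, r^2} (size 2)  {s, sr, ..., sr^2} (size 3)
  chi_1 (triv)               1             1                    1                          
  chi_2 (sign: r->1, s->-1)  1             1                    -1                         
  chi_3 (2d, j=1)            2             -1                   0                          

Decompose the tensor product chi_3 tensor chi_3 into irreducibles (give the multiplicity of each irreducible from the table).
chi_3 tensor chi_3 = chi_1 + chi_2 + chi_3 (all other irreducibles have multiplicity 0).

Explanation: The character of a tensor product is the pointwise product (chi_3 * chi_3)(C) = chi_3(C) * chi_3(C):
  {e}: (2)*(2), {r^1, r^2}: (-1)*(-1), {s, sr, ..., sr^2}: (0)*(0)
so (chi_3 * chi_3) takes values
  {e} -> 4, {r^1, r^2} -> 1, {s, sr, ..., sr^2} -> 0.
Now take the inner product of this character with each irreducible chi from the table, <chi_3*chi_3, chi> = (1/6) sum_C |C| (chi_3*chi_3)(C) conj(chi(C)):
  <chi_3*chi_3, chi_1> = (1/6)[1*(4)*conj(1) + 2*(1)*conj(1) + 3*(0)*conj(1)]
      = (1/6)[(4) + (2) + (0)] = 6/6 = 1
  <chi_3*chi_3, chi_2> = (1/6)[1*(4)*conj(1) + 2*(1)*conj(1) + 3*(0)*conj(-1)]
      = (1/6)[(4) + (2) + (0)] = 6/6 = 1
  <chi_3*chi_3, chi_3> = (1/6)[1*(4)*conj(2) + 2*(1)*conj(-1) + 3*(0)*conj(0)]
      = (1/6)[(8) + (-2) + (0)] = 6/6 = 1
Hence the multiplicities are chi_1: 1, chi_2: 1, chi_3: 1. Dimension check: dim(chi_3)*dim(chi_3) = 2*2 = 4 and sum (mult * dim) = 1*1 + 1*1 + 1*2 = 4.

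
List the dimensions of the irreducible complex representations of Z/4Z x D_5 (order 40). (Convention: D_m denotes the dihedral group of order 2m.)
Dimensions: 1, 1, 1, 1, 1, 1, 1, 1, 2, 2, 2, 2, 2, 2, 2, 2

Details: There are 16 irreducibles (= number of conjugacy classes). Their dimensions d_i satisfy sum d_i^2 = |G| = 40: 1 + 1 + 1 + 1 + 1 + 1 + 1 + 1 + 4 + 4 + 4 + 4 + 4 + 4 + 4 + 4 = 40. (For the product with Z/4Z: each of the 4 1-dim characters of Z/4Z tensors with each irrep of D_5, giving 4 copies of each D_5-dimension.)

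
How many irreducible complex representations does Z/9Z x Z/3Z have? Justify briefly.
27

Details: The number of irreducible complex representations of a finite group equals its number of conjugacy classes. Z/9Z x Z/3Z is abelian of order 27, so every element is its own conjugacy class: 27 classes, so Z/9Z x Z/3Z (order 27) has exactly 27 irreducible complex representations.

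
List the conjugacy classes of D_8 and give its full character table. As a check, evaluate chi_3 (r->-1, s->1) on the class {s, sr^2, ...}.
Conjugacy classes: {e} of size 1, {r^4} of size 1, {r^1, r^7} of size 2, {r^2, r^6} of size 2, {r^3, r^5} of size 2, {s, sr^2, ...} of size 4, {sr, sr^3, ...} of size 4.
Character table:
  irrep \ class              {e} (size 1)  {r^4} (size 1)  {r^1, r^7} (size 2)  {r^2, r^6} (size 2)  {r^3, r^5} (size 2)  {s, sr^2, ...} (size 4)  {sr, sr^3, ...} (size 4)
  chi_1 (triv)               1             1               1                    1                    1                    1                        1                       
  chi_2 (sign: r->1, s->-1)  1             1               1                    1                    1                    -1                       -1                      
  chi_3 (r->-1, s->1)        1             1               -1                   1                    -1                   1                        -1                      
  chi_4 (r->-1, s->-1)       1             1               -1                   1                    -1                   -1                       1                       
  chi_5 (2d, j=1)            2             -2              sqrt(2)              0                    -sqrt(2)             0                        0                       
  chi_6 (2d, j=2)            2             2               0                    -2                   0                    0                        0                       
  chi_7 (2d, j=3)            2             -2              -sqrt(2)             0                    sqrt(2)              0                        0                       

Spot check: chi_3 (r->-1, s->1) on {s, sr^2, ...} = 1.

Derivation: D_8 has order 2*8 = 16 with 7 conjugacy classes, hence 7 irreducibles. Sum of squared dims 1 + 1 + 1 + 1 + 4 + 4 + 4 = 16 = |G|. Linear characters come from the abelianisation; the 2-dimensional irreps have character r^k -> 2*cos(2*pi*j*k/8), reflections -> 0.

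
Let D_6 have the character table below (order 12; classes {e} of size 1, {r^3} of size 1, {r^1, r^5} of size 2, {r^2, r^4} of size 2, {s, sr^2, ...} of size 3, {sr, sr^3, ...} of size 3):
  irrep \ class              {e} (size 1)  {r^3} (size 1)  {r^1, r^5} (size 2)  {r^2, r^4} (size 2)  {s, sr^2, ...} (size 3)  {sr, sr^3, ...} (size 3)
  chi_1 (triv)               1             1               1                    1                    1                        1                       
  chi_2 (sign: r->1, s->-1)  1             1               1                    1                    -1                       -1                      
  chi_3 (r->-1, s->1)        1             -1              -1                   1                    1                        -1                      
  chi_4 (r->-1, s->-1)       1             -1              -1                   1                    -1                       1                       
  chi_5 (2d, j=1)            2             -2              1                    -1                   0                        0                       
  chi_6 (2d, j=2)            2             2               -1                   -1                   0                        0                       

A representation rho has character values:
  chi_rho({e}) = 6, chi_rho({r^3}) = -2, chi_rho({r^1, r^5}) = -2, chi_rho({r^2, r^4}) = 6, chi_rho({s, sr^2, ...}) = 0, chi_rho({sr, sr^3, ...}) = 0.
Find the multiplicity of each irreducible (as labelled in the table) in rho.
Multiplicities: chi_1: 1, chi_2: 1, chi_3: 2, chi_4: 2, chi_5: 0, chi_6: 0.

Why: Use <chi_rho, chi> = (1/|G|) sum_C |C| * chi_rho(C) * conj(chi(C)) with |G| = 12 for each irreducible chi in the table:
  <chi_rho, chi_1> = (1/12)[1*(6)*conj(1) + 1*(-2)*conj(1) + 2*(-2)*conj(1) + 2*(6)*conj(1) + 3*(0)*conj(1) + 3*(0)*conj(1)]
      = (1/12)[(6) + (-2) + (-4) + (12) + (0) + (0)] = 12/12 = 1
  <chi_rho, chi_2> = (1/12)[1*(6)*conj(1) + 1*(-2)*conj(1) + 2*(-2)*conj(1) + 2*(6)*conj(1) + 3*(0)*conj(-1) + 3*(0)*conj(-1)]
      = (1/12)[(6) + (-2) + (-4) + (12) + (0) + (0)] = 12/12 = 1
  <chi_rho, chi_3> = (1/12)[1*(6)*conj(1) + 1*(-2)*conj(-1) + 2*(-2)*conj(-1) + 2*(6)*conj(1) + 3*(0)*conj(1) + 3*(0)*conj(-1)]
      = (1/12)[(6) + (2) + (4) + (12) + (0) + (0)] = 24/12 = 2
  <chi_rho, chi_4> = (1/12)[1*(6)*conj(1) + 1*(-2)*conj(-1) + 2*(-2)*conj(-1) + 2*(6)*conj(1) + 3*(0)*conj(-1) + 3*(0)*conj(1)]
      = (1/12)[(6) + (2) + (4) + (12) + (0) + (0)] = 24/12 = 2
  <chi_rho, chi_5> = (1/12)[1*(6)*conj(2) + 1*(-2)*conj(-2) + 2*(-2)*conj(1) + 2*(6)*conj(-1) + 3*(0)*conj(0) + 3*(0)*conj(0)]
      = (1/12)[(12) + (4) + (-4) + (-12) + (0) + (0)] = 0/12 = 0
  <chi_rho, chi_6> = (1/12)[1*(6)*conj(2) + 1*(-2)*conj(2) + 2*(-2)*conj(-1) + 2*(6)*conj(-1) + 3*(0)*conj(0) + 3*(0)*conj(0)]
      = (1/12)[(12) + (-4) + (4) + (-12) + (0) + (0)] = 0/12 = 0
Dimension check: dim(rho) = sum (mult * dim) = 1*1 + 1*1 + 2*1 + 2*1 + 0*2 + 0*2 = 6 = chi_rho(e) = 6.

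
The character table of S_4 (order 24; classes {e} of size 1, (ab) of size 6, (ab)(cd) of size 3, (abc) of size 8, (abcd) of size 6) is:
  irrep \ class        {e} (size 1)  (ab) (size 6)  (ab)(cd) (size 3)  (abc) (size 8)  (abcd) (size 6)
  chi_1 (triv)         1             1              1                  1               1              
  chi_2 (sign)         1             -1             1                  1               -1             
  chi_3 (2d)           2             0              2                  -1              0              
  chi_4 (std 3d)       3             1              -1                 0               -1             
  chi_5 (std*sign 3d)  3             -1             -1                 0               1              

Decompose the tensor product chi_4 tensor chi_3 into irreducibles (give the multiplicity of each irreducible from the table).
chi_4 tensor chi_3 = chi_4 + chi_5 (all other irreducibles have multiplicity 0).

Why: The character of a tensor product is the pointwise product (chi_4 * chi_3)(C) = chi_4(C) * chi_3(C):
  {e}: (3)*(2), (ab): (1)*(0), (ab)(cd): (-1)*(2), (abc): (0)*(-1), (abcd): (-1)*(0)
so (chi_4 * chi_3) takes values
  {e} -> 6, (ab) -> 0, (ab)(cd) -> -2, (abc) -> 0, (abcd) -> 0.
Now take the inner product of this character with each irreducible chi from the table, <chi_4*chi_3, chi> = (1/24) sum_C |C| (chi_4*chi_3)(C) conj(chi(C)):
  <chi_4*chi_3, chi_1> = (1/24)[1*(6)*conj(1) + 6*(0)*conj(1) + 3*(-2)*conj(1) + 8*(0)*conj(1) + 6*(0)*conj(1)]
      = (1/24)[(6) + (0) + (-6) + (0) + (0)] = 0/24 = 0
  <chi_4*chi_3, chi_2> = (1/24)[1*(6)*conj(1) + 6*(0)*conj(-1) + 3*(-2)*conj(1) + 8*(0)*conj(1) + 6*(0)*conj(-1)]
      = (1/24)[(6) + (0) + (-6) + (0) + (0)] = 0/24 = 0
  <chi_4*chi_3, chi_3> = (1/24)[1*(6)*conj(2) + 6*(0)*conj(0) + 3*(-2)*conj(2) + 8*(0)*conj(-1) + 6*(0)*conj(0)]
      = (1/24)[(12) + (0) + (-12) + (0) + (0)] = 0/24 = 0
  <chi_4*chi_3, chi_4> = (1/24)[1*(6)*conj(3) + 6*(0)*conj(1) + 3*(-2)*conj(-1) + 8*(0)*conj(0) + 6*(0)*conj(-1)]
      = (1/24)[(18) + (0) + (6) + (0) + (0)] = 24/24 = 1
  <chi_4*chi_3, chi_5> = (1/24)[1*(6)*conj(3) + 6*(0)*conj(-1) + 3*(-2)*conj(-1) + 8*(0)*conj(0) + 6*(0)*conj(1)]
      = (1/24)[(18) + (0) + (6) + (0) + (0)] = 24/24 = 1
Hence the multiplicities are chi_4: 1, chi_5: 1. Dimension check: dim(chi_4)*dim(chi_3) = 3*2 = 6 and sum (mult * dim) = 1*3 + 1*3 = 6.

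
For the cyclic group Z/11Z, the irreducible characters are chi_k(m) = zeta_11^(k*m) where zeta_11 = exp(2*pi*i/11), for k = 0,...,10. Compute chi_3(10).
chi_3(10) = zeta_11^30 = exp(-6*I*pi/11)

Proof sketch: chi_3(10) = zeta_11^(3*10) = zeta_11^30. Since zeta_11^11 = 1, this equals zeta_11^8 = exp(2*pi*i*8/11) = exp(-6*I*pi/11).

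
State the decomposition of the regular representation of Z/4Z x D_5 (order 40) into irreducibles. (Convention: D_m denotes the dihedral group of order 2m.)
Each irreducible V_i of dimension d_i appears with multiplicity d_i, i.e. rho_reg = (direct sum over all irreducibles V_i) d_i V_i. The irreducible dimensions for Z/4Z x D_5 are 1, 1, 1, 1, 1, 1, 1, 1, 2, 2, 2, 2, 2, 2, 2, 2: 8 irreducibles of dimension 1, each with multiplicity 1; 8 irreducibles of dimension 2, each with multiplicity 2. Total dimension 8*1*1 + 8*2*2 = 40 = |G|.

Working: General theorem: in the regular representation of a finite group G, each irreducible appears with multiplicity equal to its dimension. Check: dim(rho_reg) = sum d_i^2 = 1 + 1 + 1 + 1 + 1 + 1 + 1 + 1 + 4 + 4 + 4 + 4 + 4 + 4 + 4 + 4 = 40 = |G|.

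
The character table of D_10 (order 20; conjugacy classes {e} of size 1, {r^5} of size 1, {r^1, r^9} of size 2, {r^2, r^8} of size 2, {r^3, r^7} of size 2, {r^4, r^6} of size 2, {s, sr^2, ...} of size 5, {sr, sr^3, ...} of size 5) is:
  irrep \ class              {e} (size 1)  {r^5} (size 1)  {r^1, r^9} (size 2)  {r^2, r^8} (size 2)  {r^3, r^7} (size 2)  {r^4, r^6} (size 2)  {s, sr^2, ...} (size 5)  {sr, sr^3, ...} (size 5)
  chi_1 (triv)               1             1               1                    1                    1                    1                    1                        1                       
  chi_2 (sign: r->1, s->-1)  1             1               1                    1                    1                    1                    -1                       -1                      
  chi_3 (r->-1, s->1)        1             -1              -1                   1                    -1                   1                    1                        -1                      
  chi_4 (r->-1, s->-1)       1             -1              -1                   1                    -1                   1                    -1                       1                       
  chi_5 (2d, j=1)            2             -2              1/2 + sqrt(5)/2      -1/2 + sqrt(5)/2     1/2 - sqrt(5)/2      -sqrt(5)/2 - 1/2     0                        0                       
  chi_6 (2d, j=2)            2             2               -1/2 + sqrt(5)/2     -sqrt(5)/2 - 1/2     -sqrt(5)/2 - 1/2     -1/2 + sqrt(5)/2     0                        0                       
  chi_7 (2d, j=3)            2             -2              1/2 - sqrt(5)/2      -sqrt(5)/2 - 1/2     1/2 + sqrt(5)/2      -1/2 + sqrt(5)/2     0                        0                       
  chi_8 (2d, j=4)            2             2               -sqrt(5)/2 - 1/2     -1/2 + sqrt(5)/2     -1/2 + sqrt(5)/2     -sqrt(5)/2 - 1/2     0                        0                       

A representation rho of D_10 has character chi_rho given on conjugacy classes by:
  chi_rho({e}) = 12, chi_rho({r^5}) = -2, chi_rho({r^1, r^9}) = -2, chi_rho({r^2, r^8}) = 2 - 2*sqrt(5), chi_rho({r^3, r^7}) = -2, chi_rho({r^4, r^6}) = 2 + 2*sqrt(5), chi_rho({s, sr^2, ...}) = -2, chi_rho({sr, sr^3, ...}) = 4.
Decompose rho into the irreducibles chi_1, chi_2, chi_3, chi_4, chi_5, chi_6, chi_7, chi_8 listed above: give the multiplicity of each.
Multiplicities: chi_1: 1, chi_2: 0, chi_3: 0, chi_4: 3, chi_5: 0, chi_6: 2, chi_7: 2, chi_8: 0.

Details: Use <chi_rho, chi> = (1/|G|) sum_C |C| * chi_rho(C) * conj(chi(C)) with |G| = 20 for each irreducible chi in the table:
  <chi_rho, chi_1> = (1/20)[1*(12)*conj(1) + 1*(-2)*conj(1) + 2*(-2)*conj(1) + 2*(2 - 2*sqrt(5))*conj(1) + 2*(-2)*conj(1) + 2*(2 + 2*sqrt(5))*conj(1) + 5*(-2)*conj(1) + 5*(4)*conj(1)]
      = (1/20)[(12) + (-2) + (-4) + (4 - 4*sqrt(5)) + (-4) + (4 + 4*sqrt(5)) + (-10) + (20)] = 20/20 = 1
  <chi_rho, chi_2> = (1/20)[1*(12)*conj(1) + 1*(-2)*conj(1) + 2*(-2)*conj(1) + 2*(2 - 2*sqrt(5))*conj(1) + 2*(-2)*conj(1) + 2*(2 + 2*sqrt(5))*conj(1) + 5*(-2)*conj(-1) + 5*(4)*conj(-1)]
      = (1/20)[(12) + (-2) + (-4) + (4 - 4*sqrt(5)) + (-4) + (4 + 4*sqrt(5)) + (10) + (-20)] = 0/20 = 0
  <chi_rho, chi_3> = (1/20)[1*(12)*conj(1) + 1*(-2)*conj(-1) + 2*(-2)*conj(-1) + 2*(2 - 2*sqrt(5))*conj(1) + 2*(-2)*conj(-1) + 2*(2 + 2*sqrt(5))*conj(1) + 5*(-2)*conj(1) + 5*(4)*conj(-1)]
      = (1/20)[(12) + (2) + (4) + (4 - 4*sqrt(5)) + (4) + (4 + 4*sqrt(5)) + (-10) + (-20)] = 0/20 = 0
  <chi_rho, chi_4> = (1/20)[1*(12)*conj(1) + 1*(-2)*conj(-1) + 2*(-2)*conj(-1) + 2*(2 - 2*sqrt(5))*conj(1) + 2*(-2)*conj(-1) + 2*(2 + 2*sqrt(5))*conj(1) + 5*(-2)*conj(-1) + 5*(4)*conj(1)]
      = (1/20)[(12) + (2) + (4) + (4 - 4*sqrt(5)) + (4) + (4 + 4*sqrt(5)) + (10) + (20)] = 60/20 = 3
  <chi_rho, chi_5> = (1/20)[1*(12)*conj(2) + 1*(-2)*conj(-2) + 2*(-2)*conj(1/2 + sqrt(5)/2) + 2*(2 - 2*sqrt(5))*conj(-1/2 + sqrt(5)/2) + 2*(-2)*conj(1/2 - sqrt(5)/2) + 2*(2 + 2*sqrt(5))*conj(-sqrt(5)/2 - 1/2) + 5*(-2)*conj(0) + 5*(4)*conj(0)]
      = (1/20)[(24) + (4) + (-2*sqrt(5) - 2) + (-12 + 4*sqrt(5)) + (-2 + 2*sqrt(5)) + (-12 - 4*sqrt(5)) + (0) + (0)] = 0/20 = 0
  <chi_rho, chi_6> = (1/20)[1*(12)*conj(2) + 1*(-2)*conj(2) + 2*(-2)*conj(-1/2 + sqrt(5)/2) + 2*(2 - 2*sqrt(5))*conj(-sqrt(5)/2 - 1/2) + 2*(-2)*conj(-sqrt(5)/2 - 1/2) + 2*(2 + 2*sqrt(5))*conj(-1/2 + sqrt(5)/2) + 5*(-2)*conj(0) + 5*(4)*conj(0)]
      = (1/20)[(24) + (-4) + (2 - 2*sqrt(5)) + (8) + (2 + 2*sqrt(5)) + (8) + (0) + (0)] = 40/20 = 2
  <chi_rho, chi_7> = (1/20)[1*(12)*conj(2) + 1*(-2)*conj(-2) + 2*(-2)*conj(1/2 - sqrt(5)/2) + 2*(2 - 2*sqrt(5))*conj(-sqrt(5)/2 - 1/2) + 2*(-2)*conj(1/2 + sqrt(5)/2) + 2*(2 + 2*sqrt(5))*conj(-1/2 + sqrt(5)/2) + 5*(-2)*conj(0) + 5*(4)*conj(0)]
      = (1/20)[(24) + (4) + (-2 + 2*sqrt(5)) + (8) + (-2*sqrt(5) - 2) + (8) + (0) + (0)] = 40/20 = 2
  <chi_rho, chi_8> = (1/20)[1*(12)*conj(2) + 1*(-2)*conj(2) + 2*(-2)*conj(-sqrt(5)/2 - 1/2) + 2*(2 - 2*sqrt(5))*conj(-1/2 + sqrt(5)/2) + 2*(-2)*conj(-1/2 + sqrt(5)/2) + 2*(2 + 2*sqrt(5))*conj(-sqrt(5)/2 - 1/2) + 5*(-2)*conj(0) + 5*(4)*conj(0)]
      = (1/20)[(24) + (-4) + (2 + 2*sqrt(5)) + (-12 + 4*sqrt(5)) + (2 - 2*sqrt(5)) + (-12 - 4*sqrt(5)) + (0) + (0)] = 0/20 = 0
Dimension check: dim(rho) = sum (mult * dim) = 1*1 + 0*1 + 0*1 + 3*1 + 0*2 + 2*2 + 2*2 + 0*2 = 12 = chi_rho(e) = 12.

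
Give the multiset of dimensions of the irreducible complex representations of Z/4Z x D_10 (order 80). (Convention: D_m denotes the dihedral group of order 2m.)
Dimensions: 1, 1, 1, 1, 1, 1, 1, 1, 1, 1, 1, 1, 1, 1, 1, 1, 2, 2, 2, 2, 2, 2, 2, 2, 2, 2, 2, 2, 2, 2, 2, 2

Explanation: There are 32 irreducibles (= number of conjugacy classes). Their dimensions d_i satisfy sum d_i^2 = |G| = 80: 1 + 1 + 1 + 1 + 1 + 1 + 1 + 1 + 1 + 1 + 1 + 1 + 1 + 1 + 1 + 1 + 4 + 4 + 4 + 4 + 4 + 4 + 4 + 4 + 4 + 4 + 4 + 4 + 4 + 4 + 4 + 4 = 80. (For the product with Z/4Z: each of the 4 1-dim characters of Z/4Z tensors with each irrep of D_10, giving 4 copies of each D_10-dimension.)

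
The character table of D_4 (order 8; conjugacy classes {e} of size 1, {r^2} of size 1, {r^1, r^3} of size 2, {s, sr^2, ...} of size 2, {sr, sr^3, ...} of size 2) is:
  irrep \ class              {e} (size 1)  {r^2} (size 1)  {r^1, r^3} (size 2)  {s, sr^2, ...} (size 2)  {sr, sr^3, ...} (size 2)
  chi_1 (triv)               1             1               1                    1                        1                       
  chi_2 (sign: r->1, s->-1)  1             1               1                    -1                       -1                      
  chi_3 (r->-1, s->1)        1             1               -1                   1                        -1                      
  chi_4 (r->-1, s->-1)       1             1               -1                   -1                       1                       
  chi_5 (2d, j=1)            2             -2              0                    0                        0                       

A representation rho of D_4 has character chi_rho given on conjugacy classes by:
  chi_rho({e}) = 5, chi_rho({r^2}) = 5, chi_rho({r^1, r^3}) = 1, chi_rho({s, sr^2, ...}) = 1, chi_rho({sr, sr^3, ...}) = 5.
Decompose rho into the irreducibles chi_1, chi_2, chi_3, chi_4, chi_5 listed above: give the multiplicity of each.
Multiplicities: chi_1: 3, chi_2: 0, chi_3: 0, chi_4: 2, chi_5: 0.

Reasoning: Use <chi_rho, chi> = (1/|G|) sum_C |C| * chi_rho(C) * conj(chi(C)) with |G| = 8 for each irreducible chi in the table:
  <chi_rho, chi_1> = (1/8)[1*(5)*conj(1) + 1*(5)*conj(1) + 2*(1)*conj(1) + 2*(1)*conj(1) + 2*(5)*conj(1)]
      = (1/8)[(5) + (5) + (2) + (2) + (10)] = 24/8 = 3
  <chi_rho, chi_2> = (1/8)[1*(5)*conj(1) + 1*(5)*conj(1) + 2*(1)*conj(1) + 2*(1)*conj(-1) + 2*(5)*conj(-1)]
      = (1/8)[(5) + (5) + (2) + (-2) + (-10)] = 0/8 = 0
  <chi_rho, chi_3> = (1/8)[1*(5)*conj(1) + 1*(5)*conj(1) + 2*(1)*conj(-1) + 2*(1)*conj(1) + 2*(5)*conj(-1)]
      = (1/8)[(5) + (5) + (-2) + (2) + (-10)] = 0/8 = 0
  <chi_rho, chi_4> = (1/8)[1*(5)*conj(1) + 1*(5)*conj(1) + 2*(1)*conj(-1) + 2*(1)*conj(-1) + 2*(5)*conj(1)]
      = (1/8)[(5) + (5) + (-2) + (-2) + (10)] = 16/8 = 2
  <chi_rho, chi_5> = (1/8)[1*(5)*conj(2) + 1*(5)*conj(-2) + 2*(1)*conj(0) + 2*(1)*conj(0) + 2*(5)*conj(0)]
      = (1/8)[(10) + (-10) + (0) + (0) + (0)] = 0/8 = 0
Dimension check: dim(rho) = sum (mult * dim) = 3*1 + 0*1 + 0*1 + 2*1 + 0*2 = 5 = chi_rho(e) = 5.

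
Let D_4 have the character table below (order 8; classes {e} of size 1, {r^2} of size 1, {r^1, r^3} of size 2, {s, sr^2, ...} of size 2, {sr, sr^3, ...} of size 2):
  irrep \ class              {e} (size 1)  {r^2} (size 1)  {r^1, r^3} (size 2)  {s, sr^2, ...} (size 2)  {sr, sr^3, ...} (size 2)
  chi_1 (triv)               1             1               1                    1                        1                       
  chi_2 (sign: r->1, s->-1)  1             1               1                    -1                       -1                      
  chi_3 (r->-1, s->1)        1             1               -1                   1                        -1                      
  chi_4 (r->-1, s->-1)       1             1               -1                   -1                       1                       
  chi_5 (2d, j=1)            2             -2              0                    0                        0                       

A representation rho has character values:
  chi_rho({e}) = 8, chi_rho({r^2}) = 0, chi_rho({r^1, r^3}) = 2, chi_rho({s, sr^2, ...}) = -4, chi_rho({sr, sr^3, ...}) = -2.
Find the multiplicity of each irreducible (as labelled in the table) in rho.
Multiplicities: chi_1: 0, chi_2: 3, chi_3: 0, chi_4: 1, chi_5: 2.

Why: Use <chi_rho, chi> = (1/|G|) sum_C |C| * chi_rho(C) * conj(chi(C)) with |G| = 8 for each irreducible chi in the table:
  <chi_rho, chi_1> = (1/8)[1*(8)*conj(1) + 1*(0)*conj(1) + 2*(2)*conj(1) + 2*(-4)*conj(1) + 2*(-2)*conj(1)]
      = (1/8)[(8) + (0) + (4) + (-8) + (-4)] = 0/8 = 0
  <chi_rho, chi_2> = (1/8)[1*(8)*conj(1) + 1*(0)*conj(1) + 2*(2)*conj(1) + 2*(-4)*conj(-1) + 2*(-2)*conj(-1)]
      = (1/8)[(8) + (0) + (4) + (8) + (4)] = 24/8 = 3
  <chi_rho, chi_3> = (1/8)[1*(8)*conj(1) + 1*(0)*conj(1) + 2*(2)*conj(-1) + 2*(-4)*conj(1) + 2*(-2)*conj(-1)]
      = (1/8)[(8) + (0) + (-4) + (-8) + (4)] = 0/8 = 0
  <chi_rho, chi_4> = (1/8)[1*(8)*conj(1) + 1*(0)*conj(1) + 2*(2)*conj(-1) + 2*(-4)*conj(-1) + 2*(-2)*conj(1)]
      = (1/8)[(8) + (0) + (-4) + (8) + (-4)] = 8/8 = 1
  <chi_rho, chi_5> = (1/8)[1*(8)*conj(2) + 1*(0)*conj(-2) + 2*(2)*conj(0) + 2*(-4)*conj(0) + 2*(-2)*conj(0)]
      = (1/8)[(16) + (0) + (0) + (0) + (0)] = 16/8 = 2
Dimension check: dim(rho) = sum (mult * dim) = 0*1 + 3*1 + 0*1 + 1*1 + 2*2 = 8 = chi_rho(e) = 8.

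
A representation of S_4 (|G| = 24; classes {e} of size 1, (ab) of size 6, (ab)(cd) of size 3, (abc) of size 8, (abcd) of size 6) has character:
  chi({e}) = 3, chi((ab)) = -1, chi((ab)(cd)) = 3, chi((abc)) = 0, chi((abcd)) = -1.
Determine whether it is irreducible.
Not irreducible (reducible): <chi, chi> = 2 > 1.

Details: <chi, chi> = (1/|G|) sum_C |C| * |chi(C)|^2 = (1/24)[1*|3|^2 + 6*|-1|^2 + 3*|3|^2 + 8*|0|^2 + 6*|-1|^2]
  = (1/24)[(9) + (6) + (27) + (0) + (6)] = 48/24 = 2.
A character is irreducible iff <chi, chi> = 1, so this representation is reducible.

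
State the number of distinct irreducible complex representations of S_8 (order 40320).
22

Working: The number of irreducible complex representations of a finite group equals its number of conjugacy classes. Conjugacy classes in S_8 correspond to cycle types, i.e. partitions of 8; there are p(8) = 22 of them, so S_8 (order 40320) has exactly 22 irreducible complex representations.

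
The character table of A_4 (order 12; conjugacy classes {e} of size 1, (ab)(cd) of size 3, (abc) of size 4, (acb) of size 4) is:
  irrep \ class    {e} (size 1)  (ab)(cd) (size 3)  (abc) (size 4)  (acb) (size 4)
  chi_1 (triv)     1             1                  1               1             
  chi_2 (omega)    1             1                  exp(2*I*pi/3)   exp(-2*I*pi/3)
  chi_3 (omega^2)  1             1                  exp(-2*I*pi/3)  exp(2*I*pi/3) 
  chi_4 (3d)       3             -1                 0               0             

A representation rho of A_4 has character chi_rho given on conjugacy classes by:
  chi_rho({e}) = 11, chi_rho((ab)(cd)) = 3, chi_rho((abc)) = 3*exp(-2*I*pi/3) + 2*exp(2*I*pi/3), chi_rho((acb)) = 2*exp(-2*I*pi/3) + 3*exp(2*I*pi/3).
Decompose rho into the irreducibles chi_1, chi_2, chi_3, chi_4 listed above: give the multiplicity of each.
Multiplicities: chi_1: 0, chi_2: 2, chi_3: 3, chi_4: 2.

Solution. Use <chi_rho, chi> = (1/|G|) sum_C |C| * chi_rho(C) * conj(chi(C)) with |G| = 12 for each irreducible chi in the table:
  <chi_rho, chi_1> = (1/12)[1*(11)*conj(1) + 3*(3)*conj(1) + 4*(3*exp(-2*I*pi/3) + 2*exp(2*I*pi/3))*conj(1) + 4*(2*exp(-2*I*pi/3) + 3*exp(2*I*pi/3))*conj(1)]
      = (1/12)[(11) + (9) + (12*exp(-2*I*pi/3) + 8*exp(2*I*pi/3)) + (8*exp(-2*I*pi/3) + 12*exp(2*I*pi/3))] = 0/12 = 0
  <chi_rho, chi_2> = (1/12)[1*(11)*conj(1) + 3*(3)*conj(1) + 4*(3*exp(-2*I*pi/3) + 2*exp(2*I*pi/3))*conj(exp(2*I*pi/3)) + 4*(2*exp(-2*I*pi/3) + 3*exp(2*I*pi/3))*conj(exp(-2*I*pi/3))]
      = (1/12)[(11) + (9) + (8 + 12*exp(2*I*pi/3)) + (8 + 12*exp(-2*I*pi/3))] = 24/12 = 2
  <chi_rho, chi_3> = (1/12)[1*(11)*conj(1) + 3*(3)*conj(1) + 4*(3*exp(-2*I*pi/3) + 2*exp(2*I*pi/3))*conj(exp(-2*I*pi/3)) + 4*(2*exp(-2*I*pi/3) + 3*exp(2*I*pi/3))*conj(exp(2*I*pi/3))]
      = (1/12)[(11) + (9) + (12 + 8*exp(-2*I*pi/3)) + (12 + 8*exp(2*I*pi/3))] = 36/12 = 3
  <chi_rho, chi_4> = (1/12)[1*(11)*conj(3) + 3*(3)*conj(-1) + 4*(3*exp(-2*I*pi/3) + 2*exp(2*I*pi/3))*conj(0) + 4*(2*exp(-2*I*pi/3) + 3*exp(2*I*pi/3))*conj(0)]
      = (1/12)[(33) + (-9) + (0) + (0)] = 24/12 = 2
(Exp terms are combined using exp(i*s)*conj(exp(i*t)) = exp(i*(s-t)), and sums of them are collapsed using the identity that for every m > 1 the m distinct m-th roots of unity sum to 0, e.g. 1 + exp(2*I*pi/3) + exp(-2*I*pi/3) = 0.)
Dimension check: dim(rho) = sum (mult * dim) = 0*1 + 2*1 + 3*1 + 2*3 = 11 = chi_rho(e) = 11.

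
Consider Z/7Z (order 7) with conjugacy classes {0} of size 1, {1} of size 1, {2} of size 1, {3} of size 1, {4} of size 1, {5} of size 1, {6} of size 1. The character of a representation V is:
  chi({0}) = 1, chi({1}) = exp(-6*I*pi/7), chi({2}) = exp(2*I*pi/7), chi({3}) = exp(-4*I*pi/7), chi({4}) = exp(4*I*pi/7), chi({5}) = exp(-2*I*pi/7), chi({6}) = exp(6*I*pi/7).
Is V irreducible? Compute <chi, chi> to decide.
Irreducible: <chi, chi> = 1.

Working: <chi, chi> = (1/|G|) sum_C |C| * |chi(C)|^2 = (1/7)[1*|1|^2 + 1*|exp(-6*I*pi/7)|^2 + 1*|exp(2*I*pi/7)|^2 + 1*|exp(-4*I*pi/7)|^2 + 1*|exp(4*I*pi/7)|^2 + 1*|exp(-2*I*pi/7)|^2 + 1*|exp(6*I*pi/7)|^2]
  = (1/7)[(1) + (1) + (1) + (1) + (1) + (1) + (1)] = 7/7 = 1.
(Exp terms are combined using exp(i*s)*conj(exp(i*t)) = exp(i*(s-t)), and sums of them are collapsed using the identity that for every m > 1 the m distinct m-th roots of unity sum to 0, e.g. 1 + exp(2*I*pi/3) + exp(-2*I*pi/3) = 0.)
A character is irreducible iff <chi, chi> = 1, so this representation is irreducible.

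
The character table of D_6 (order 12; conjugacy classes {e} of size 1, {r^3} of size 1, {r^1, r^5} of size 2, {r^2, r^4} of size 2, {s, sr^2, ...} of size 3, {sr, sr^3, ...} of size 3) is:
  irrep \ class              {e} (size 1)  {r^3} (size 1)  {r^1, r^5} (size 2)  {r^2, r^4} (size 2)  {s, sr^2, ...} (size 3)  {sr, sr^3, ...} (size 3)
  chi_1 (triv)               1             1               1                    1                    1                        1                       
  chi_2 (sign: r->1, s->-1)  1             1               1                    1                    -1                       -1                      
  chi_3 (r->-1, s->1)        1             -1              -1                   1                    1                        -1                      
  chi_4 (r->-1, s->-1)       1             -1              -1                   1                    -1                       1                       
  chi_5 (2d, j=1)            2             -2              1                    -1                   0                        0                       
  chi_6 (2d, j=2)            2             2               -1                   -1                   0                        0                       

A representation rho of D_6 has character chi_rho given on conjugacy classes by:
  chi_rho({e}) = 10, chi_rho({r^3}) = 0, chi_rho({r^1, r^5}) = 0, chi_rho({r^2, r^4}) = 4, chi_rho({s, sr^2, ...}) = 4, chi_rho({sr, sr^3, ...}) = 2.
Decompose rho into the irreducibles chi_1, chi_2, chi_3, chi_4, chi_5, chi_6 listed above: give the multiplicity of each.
Multiplicities: chi_1: 3, chi_2: 0, chi_3: 2, chi_4: 1, chi_5: 1, chi_6: 1.

Why: Use <chi_rho, chi> = (1/|G|) sum_C |C| * chi_rho(C) * conj(chi(C)) with |G| = 12 for each irreducible chi in the table:
  <chi_rho, chi_1> = (1/12)[1*(10)*conj(1) + 1*(0)*conj(1) + 2*(0)*conj(1) + 2*(4)*conj(1) + 3*(4)*conj(1) + 3*(2)*conj(1)]
      = (1/12)[(10) + (0) + (0) + (8) + (12) + (6)] = 36/12 = 3
  <chi_rho, chi_2> = (1/12)[1*(10)*conj(1) + 1*(0)*conj(1) + 2*(0)*conj(1) + 2*(4)*conj(1) + 3*(4)*conj(-1) + 3*(2)*conj(-1)]
      = (1/12)[(10) + (0) + (0) + (8) + (-12) + (-6)] = 0/12 = 0
  <chi_rho, chi_3> = (1/12)[1*(10)*conj(1) + 1*(0)*conj(-1) + 2*(0)*conj(-1) + 2*(4)*conj(1) + 3*(4)*conj(1) + 3*(2)*conj(-1)]
      = (1/12)[(10) + (0) + (0) + (8) + (12) + (-6)] = 24/12 = 2
  <chi_rho, chi_4> = (1/12)[1*(10)*conj(1) + 1*(0)*conj(-1) + 2*(0)*conj(-1) + 2*(4)*conj(1) + 3*(4)*conj(-1) + 3*(2)*conj(1)]
      = (1/12)[(10) + (0) + (0) + (8) + (-12) + (6)] = 12/12 = 1
  <chi_rho, chi_5> = (1/12)[1*(10)*conj(2) + 1*(0)*conj(-2) + 2*(0)*conj(1) + 2*(4)*conj(-1) + 3*(4)*conj(0) + 3*(2)*conj(0)]
      = (1/12)[(20) + (0) + (0) + (-8) + (0) + (0)] = 12/12 = 1
  <chi_rho, chi_6> = (1/12)[1*(10)*conj(2) + 1*(0)*conj(2) + 2*(0)*conj(-1) + 2*(4)*conj(-1) + 3*(4)*conj(0) + 3*(2)*conj(0)]
      = (1/12)[(20) + (0) + (0) + (-8) + (0) + (0)] = 12/12 = 1
Dimension check: dim(rho) = sum (mult * dim) = 3*1 + 0*1 + 2*1 + 1*1 + 1*2 + 1*2 = 10 = chi_rho(e) = 10.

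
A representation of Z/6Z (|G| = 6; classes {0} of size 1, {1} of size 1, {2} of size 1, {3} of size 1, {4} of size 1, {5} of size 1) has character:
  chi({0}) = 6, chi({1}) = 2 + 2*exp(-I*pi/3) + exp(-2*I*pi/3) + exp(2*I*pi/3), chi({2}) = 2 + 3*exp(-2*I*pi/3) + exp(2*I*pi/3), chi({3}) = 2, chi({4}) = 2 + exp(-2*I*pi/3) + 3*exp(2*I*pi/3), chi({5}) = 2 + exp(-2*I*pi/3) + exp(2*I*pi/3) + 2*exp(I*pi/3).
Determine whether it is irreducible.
Not irreducible (reducible): <chi, chi> = 10 > 1.

Reasoning: <chi, chi> = (1/|G|) sum_C |C| * |chi(C)|^2 = (1/6)[1*|6|^2 + 1*|2 + 2*exp(-I*pi/3) + exp(-2*I*pi/3) + exp(2*I*pi/3)|^2 + 1*|2 + 3*exp(-2*I*pi/3) + exp(2*I*pi/3)|^2 + 1*|2|^2 + 1*|2 + exp(-2*I*pi/3) + 3*exp(2*I*pi/3)|^2 + 1*|2 + exp(-2*I*pi/3) + exp(2*I*pi/3) + 2*exp(I*pi/3)|^2]
  = (1/6)[(36) + (7) + (3) + (4) + (3) + (7)] = 60/6 = 10.
(Exp terms are combined using exp(i*s)*conj(exp(i*t)) = exp(i*(s-t)), and sums of them are collapsed using the identity that for every m > 1 the m distinct m-th roots of unity sum to 0, e.g. 1 + exp(2*I*pi/3) + exp(-2*I*pi/3) = 0.)
A character is irreducible iff <chi, chi> = 1, so this representation is reducible.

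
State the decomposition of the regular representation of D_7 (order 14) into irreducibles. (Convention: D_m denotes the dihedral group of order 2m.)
Each irreducible V_i of dimension d_i appears with multiplicity d_i, i.e. rho_reg = (direct sum over all irreducibles V_i) d_i V_i. The irreducible dimensions for D_7 are 1, 1, 2, 2, 2: 2 irreducibles of dimension 1, each with multiplicity 1; 3 irreducibles of dimension 2, each with multiplicity 2. Total dimension 2*1*1 + 3*2*2 = 14 = |G|.

Justification: General theorem: in the regular representation of a finite group G, each irreducible appears with multiplicity equal to its dimension. Check: dim(rho_reg) = sum d_i^2 = 1 + 1 + 4 + 4 + 4 = 14 = |G|.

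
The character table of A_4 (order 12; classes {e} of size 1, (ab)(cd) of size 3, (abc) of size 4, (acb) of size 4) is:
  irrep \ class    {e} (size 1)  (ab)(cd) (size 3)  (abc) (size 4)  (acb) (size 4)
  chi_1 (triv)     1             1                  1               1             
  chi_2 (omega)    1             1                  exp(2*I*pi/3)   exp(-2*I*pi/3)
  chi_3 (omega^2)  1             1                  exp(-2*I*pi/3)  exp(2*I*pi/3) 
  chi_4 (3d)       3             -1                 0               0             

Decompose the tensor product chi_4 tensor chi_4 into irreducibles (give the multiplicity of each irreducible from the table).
chi_4 tensor chi_4 = chi_1 + chi_2 + chi_3 + 2*chi_4 (all other irreducibles have multiplicity 0).

Explanation: The character of a tensor product is the pointwise product (chi_4 * chi_4)(C) = chi_4(C) * chi_4(C):
  {e}: (3)*(3), (ab)(cd): (-1)*(-1), (abc): (0)*(0), (acb): (0)*(0)
so (chi_4 * chi_4) takes values
  {e} -> 9, (ab)(cd) -> 1, (abc) -> 0, (acb) -> 0.
Now take the inner product of this character with each irreducible chi from the table, <chi_4*chi_4, chi> = (1/12) sum_C |C| (chi_4*chi_4)(C) conj(chi(C)):
  <chi_4*chi_4, chi_1> = (1/12)[1*(9)*conj(1) + 3*(1)*conj(1) + 4*(0)*conj(1) + 4*(0)*conj(1)]
      = (1/12)[(9) + (3) + (0) + (0)] = 12/12 = 1
  <chi_4*chi_4, chi_2> = (1/12)[1*(9)*conj(1) + 3*(1)*conj(1) + 4*(0)*conj(exp(2*I*pi/3)) + 4*(0)*conj(exp(-2*I*pi/3))]
      = (1/12)[(9) + (3) + (0) + (0)] = 12/12 = 1
  <chi_4*chi_4, chi_3> = (1/12)[1*(9)*conj(1) + 3*(1)*conj(1) + 4*(0)*conj(exp(-2*I*pi/3)) + 4*(0)*conj(exp(2*I*pi/3))]
      = (1/12)[(9) + (3) + (0) + (0)] = 12/12 = 1
  <chi_4*chi_4, chi_4> = (1/12)[1*(9)*conj(3) + 3*(1)*conj(-1) + 4*(0)*conj(0) + 4*(0)*conj(0)]
      = (1/12)[(27) + (-3) + (0) + (0)] = 24/12 = 2
(Exp terms are combined using exp(i*s)*conj(exp(i*t)) = exp(i*(s-t)), and sums of them are collapsed using the identity that for every m > 1 the m distinct m-th roots of unity sum to 0, e.g. 1 + exp(2*I*pi/3) + exp(-2*I*pi/3) = 0.)
Hence the multiplicities are chi_1: 1, chi_2: 1, chi_3: 1, chi_4: 2. Dimension check: dim(chi_4)*dim(chi_4) = 3*3 = 9 and sum (mult * dim) = 1*1 + 1*1 + 1*1 + 2*3 = 9.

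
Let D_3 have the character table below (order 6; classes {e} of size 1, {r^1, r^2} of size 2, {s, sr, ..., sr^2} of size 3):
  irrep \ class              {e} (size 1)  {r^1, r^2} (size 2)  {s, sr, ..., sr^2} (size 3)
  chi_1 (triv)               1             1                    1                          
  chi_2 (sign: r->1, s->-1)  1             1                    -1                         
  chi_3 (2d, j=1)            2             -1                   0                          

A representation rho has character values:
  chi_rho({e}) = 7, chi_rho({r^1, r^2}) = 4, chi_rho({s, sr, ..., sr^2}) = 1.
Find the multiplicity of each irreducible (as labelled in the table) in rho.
Multiplicities: chi_1: 3, chi_2: 2, chi_3: 1.

Argument: Use <chi_rho, chi> = (1/|G|) sum_C |C| * chi_rho(C) * conj(chi(C)) with |G| = 6 for each irreducible chi in the table:
  <chi_rho, chi_1> = (1/6)[1*(7)*conj(1) + 2*(4)*conj(1) + 3*(1)*conj(1)]
      = (1/6)[(7) + (8) + (3)] = 18/6 = 3
  <chi_rho, chi_2> = (1/6)[1*(7)*conj(1) + 2*(4)*conj(1) + 3*(1)*conj(-1)]
      = (1/6)[(7) + (8) + (-3)] = 12/6 = 2
  <chi_rho, chi_3> = (1/6)[1*(7)*conj(2) + 2*(4)*conj(-1) + 3*(1)*conj(0)]
      = (1/6)[(14) + (-8) + (0)] = 6/6 = 1
Dimension check: dim(rho) = sum (mult * dim) = 3*1 + 2*1 + 1*2 = 7 = chi_rho(e) = 7.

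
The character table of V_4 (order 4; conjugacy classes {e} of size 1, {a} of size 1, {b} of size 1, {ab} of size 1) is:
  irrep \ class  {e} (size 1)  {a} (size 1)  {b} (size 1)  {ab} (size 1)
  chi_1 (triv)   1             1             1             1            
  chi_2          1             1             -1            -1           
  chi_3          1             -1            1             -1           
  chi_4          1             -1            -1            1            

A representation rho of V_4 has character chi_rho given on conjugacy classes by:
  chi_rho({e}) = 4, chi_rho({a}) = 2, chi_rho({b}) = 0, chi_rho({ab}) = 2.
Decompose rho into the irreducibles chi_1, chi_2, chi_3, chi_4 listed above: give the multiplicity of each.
Multiplicities: chi_1: 2, chi_2: 1, chi_3: 0, chi_4: 1.

Details: Use <chi_rho, chi> = (1/|G|) sum_C |C| * chi_rho(C) * conj(chi(C)) with |G| = 4 for each irreducible chi in the table:
  <chi_rho, chi_1> = (1/4)[1*(4)*conj(1) + 1*(2)*conj(1) + 1*(0)*conj(1) + 1*(2)*conj(1)]
      = (1/4)[(4) + (2) + (0) + (2)] = 8/4 = 2
  <chi_rho, chi_2> = (1/4)[1*(4)*conj(1) + 1*(2)*conj(1) + 1*(0)*conj(-1) + 1*(2)*conj(-1)]
      = (1/4)[(4) + (2) + (0) + (-2)] = 4/4 = 1
  <chi_rho, chi_3> = (1/4)[1*(4)*conj(1) + 1*(2)*conj(-1) + 1*(0)*conj(1) + 1*(2)*conj(-1)]
      = (1/4)[(4) + (-2) + (0) + (-2)] = 0/4 = 0
  <chi_rho, chi_4> = (1/4)[1*(4)*conj(1) + 1*(2)*conj(-1) + 1*(0)*conj(-1) + 1*(2)*conj(1)]
      = (1/4)[(4) + (-2) + (0) + (2)] = 4/4 = 1
Dimension check: dim(rho) = sum (mult * dim) = 2*1 + 1*1 + 0*1 + 1*1 = 4 = chi_rho(e) = 4.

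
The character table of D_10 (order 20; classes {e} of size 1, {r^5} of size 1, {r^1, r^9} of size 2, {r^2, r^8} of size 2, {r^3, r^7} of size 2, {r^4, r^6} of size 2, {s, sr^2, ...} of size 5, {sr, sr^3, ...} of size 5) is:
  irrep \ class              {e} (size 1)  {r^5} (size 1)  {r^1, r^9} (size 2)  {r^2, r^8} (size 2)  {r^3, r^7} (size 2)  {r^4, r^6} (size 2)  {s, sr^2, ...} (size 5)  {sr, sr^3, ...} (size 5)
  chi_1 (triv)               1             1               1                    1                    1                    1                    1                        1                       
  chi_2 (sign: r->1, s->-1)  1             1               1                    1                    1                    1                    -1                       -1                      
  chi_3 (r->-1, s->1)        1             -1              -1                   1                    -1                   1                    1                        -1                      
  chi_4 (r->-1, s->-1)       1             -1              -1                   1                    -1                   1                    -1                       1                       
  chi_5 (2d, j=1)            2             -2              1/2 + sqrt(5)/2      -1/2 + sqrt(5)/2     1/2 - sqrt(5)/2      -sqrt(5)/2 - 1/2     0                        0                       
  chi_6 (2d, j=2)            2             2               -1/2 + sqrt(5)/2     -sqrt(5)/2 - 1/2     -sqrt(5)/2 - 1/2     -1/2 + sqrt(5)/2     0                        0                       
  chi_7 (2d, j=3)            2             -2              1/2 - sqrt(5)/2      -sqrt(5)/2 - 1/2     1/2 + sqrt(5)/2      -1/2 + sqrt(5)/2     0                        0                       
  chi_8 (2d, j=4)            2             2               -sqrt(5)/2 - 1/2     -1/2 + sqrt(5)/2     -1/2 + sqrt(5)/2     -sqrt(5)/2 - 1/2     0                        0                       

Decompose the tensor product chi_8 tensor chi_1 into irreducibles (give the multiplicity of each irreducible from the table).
chi_8 tensor chi_1 = chi_8 (all other irreducibles have multiplicity 0).

Proof sketch: The character of a tensor product is the pointwise product (chi_8 * chi_1)(C) = chi_8(C) * chi_1(C):
  {e}: (2)*(1), {r^5}: (2)*(1), {r^1, r^9}: (-sqrt(5)/2 - 1/2)*(1), {r^2, r^8}: (-1/2 + sqrt(5)/2)*(1), {r^3, r^7}: (-1/2 + sqrt(5)/2)*(1), {r^4, r^6}: (-sqrt(5)/2 - 1/2)*(1), {s, sr^2, ...}: (0)*(1), {sr, sr^3, ...}: (0)*(1)
so (chi_8 * chi_1) takes values
  {e} -> 2, {r^5} -> 2, {r^1, r^9} -> -sqrt(5)/2 - 1/2, {r^2, r^8} -> -1/2 + sqrt(5)/2, {r^3, r^7} -> -1/2 + sqrt(5)/2, {r^4, r^6} -> -sqrt(5)/2 - 1/2, {s, sr^2, ...} -> 0, {sr, sr^3, ...} -> 0.
Now take the inner product of this character with each irreducible chi from the table, <chi_8*chi_1, chi> = (1/20) sum_C |C| (chi_8*chi_1)(C) conj(chi(C)):
  <chi_8*chi_1, chi_1> = (1/20)[1*(2)*conj(1) + 1*(2)*conj(1) + 2*(-sqrt(5)/2 - 1/2)*conj(1) + 2*(-1/2 + sqrt(5)/2)*conj(1) + 2*(-1/2 + sqrt(5)/2)*conj(1) + 2*(-sqrt(5)/2 - 1/2)*conj(1) + 5*(0)*conj(1) + 5*(0)*conj(1)]
      = (1/20)[(2) + (2) + (-sqrt(5) - 1) + (-1 + sqrt(5)) + (-1 + sqrt(5)) + (-sqrt(5) - 1) + (0) + (0)] = 0/20 = 0
  <chi_8*chi_1, chi_2> = (1/20)[1*(2)*conj(1) + 1*(2)*conj(1) + 2*(-sqrt(5)/2 - 1/2)*conj(1) + 2*(-1/2 + sqrt(5)/2)*conj(1) + 2*(-1/2 + sqrt(5)/2)*conj(1) + 2*(-sqrt(5)/2 - 1/2)*conj(1) + 5*(0)*conj(-1) + 5*(0)*conj(-1)]
      = (1/20)[(2) + (2) + (-sqrt(5) - 1) + (-1 + sqrt(5)) + (-1 + sqrt(5)) + (-sqrt(5) - 1) + (0) + (0)] = 0/20 = 0
  <chi_8*chi_1, chi_3> = (1/20)[1*(2)*conj(1) + 1*(2)*conj(-1) + 2*(-sqrt(5)/2 - 1/2)*conj(-1) + 2*(-1/2 + sqrt(5)/2)*conj(1) + 2*(-1/2 + sqrt(5)/2)*conj(-1) + 2*(-sqrt(5)/2 - 1/2)*conj(1) + 5*(0)*conj(1) + 5*(0)*conj(-1)]
      = (1/20)[(2) + (-2) + (1 + sqrt(5)) + (-1 + sqrt(5)) + (1 - sqrt(5)) + (-sqrt(5) - 1) + (0) + (0)] = 0/20 = 0
  <chi_8*chi_1, chi_4> = (1/20)[1*(2)*conj(1) + 1*(2)*conj(-1) + 2*(-sqrt(5)/2 - 1/2)*conj(-1) + 2*(-1/2 + sqrt(5)/2)*conj(1) + 2*(-1/2 + sqrt(5)/2)*conj(-1) + 2*(-sqrt(5)/2 - 1/2)*conj(1) + 5*(0)*conj(-1) + 5*(0)*conj(1)]
      = (1/20)[(2) + (-2) + (1 + sqrt(5)) + (-1 + sqrt(5)) + (1 - sqrt(5)) + (-sqrt(5) - 1) + (0) + (0)] = 0/20 = 0
  <chi_8*chi_1, chi_5> = (1/20)[1*(2)*conj(2) + 1*(2)*conj(-2) + 2*(-sqrt(5)/2 - 1/2)*conj(1/2 + sqrt(5)/2) + 2*(-1/2 + sqrt(5)/2)*conj(-1/2 + sqrt(5)/2) + 2*(-1/2 + sqrt(5)/2)*conj(1/2 - sqrt(5)/2) + 2*(-sqrt(5)/2 - 1/2)*conj(-sqrt(5)/2 - 1/2) + 5*(0)*conj(0) + 5*(0)*conj(0)]
      = (1/20)[(4) + (-4) + (-3 - sqrt(5)) + (3 - sqrt(5)) + (-3 + sqrt(5)) + (sqrt(5) + 3) + (0) + (0)] = 0/20 = 0
  <chi_8*chi_1, chi_6> = (1/20)[1*(2)*conj(2) + 1*(2)*conj(2) + 2*(-sqrt(5)/2 - 1/2)*conj(-1/2 + sqrt(5)/2) + 2*(-1/2 + sqrt(5)/2)*conj(-sqrt(5)/2 - 1/2) + 2*(-1/2 + sqrt(5)/2)*conj(-sqrt(5)/2 - 1/2) + 2*(-sqrt(5)/2 - 1/2)*conj(-1/2 + sqrt(5)/2) + 5*(0)*conj(0) + 5*(0)*conj(0)]
      = (1/20)[(4) + (4) + (-2) + (-2) + (-2) + (-2) + (0) + (0)] = 0/20 = 0
  <chi_8*chi_1, chi_7> = (1/20)[1*(2)*conj(2) + 1*(2)*conj(-2) + 2*(-sqrt(5)/2 - 1/2)*conj(1/2 - sqrt(5)/2) + 2*(-1/2 + sqrt(5)/2)*conj(-sqrt(5)/2 - 1/2) + 2*(-1/2 + sqrt(5)/2)*conj(1/2 + sqrt(5)/2) + 2*(-sqrt(5)/2 - 1/2)*conj(-1/2 + sqrt(5)/2) + 5*(0)*conj(0) + 5*(0)*conj(0)]
      = (1/20)[(4) + (-4) + (2) + (-2) + (2) + (-2) + (0) + (0)] = 0/20 = 0
  <chi_8*chi_1, chi_8> = (1/20)[1*(2)*conj(2) + 1*(2)*conj(2) + 2*(-sqrt(5)/2 - 1/2)*conj(-sqrt(5)/2 - 1/2) + 2*(-1/2 + sqrt(5)/2)*conj(-1/2 + sqrt(5)/2) + 2*(-1/2 + sqrt(5)/2)*conj(-1/2 + sqrt(5)/2) + 2*(-sqrt(5)/2 - 1/2)*conj(-sqrt(5)/2 - 1/2) + 5*(0)*conj(0) + 5*(0)*conj(0)]
      = (1/20)[(4) + (4) + (sqrt(5) + 3) + (3 - sqrt(5)) + (3 - sqrt(5)) + (sqrt(5) + 3) + (0) + (0)] = 20/20 = 1
Hence the multiplicities are chi_8: 1. Dimension check: dim(chi_8)*dim(chi_1) = 2*1 = 2 and sum (mult * dim) = 1*2 = 2.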